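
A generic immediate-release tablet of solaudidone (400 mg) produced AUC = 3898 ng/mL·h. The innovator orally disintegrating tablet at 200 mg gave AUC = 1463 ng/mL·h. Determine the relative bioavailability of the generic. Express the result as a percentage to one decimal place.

F_rel = 133.2%

F_rel = (AUC_test/D_test) / (AUC_ref/D_ref)
      = (3898/400) / (1463/200)
      = 9.745 / 7.315 = 1.3322 = 133.22%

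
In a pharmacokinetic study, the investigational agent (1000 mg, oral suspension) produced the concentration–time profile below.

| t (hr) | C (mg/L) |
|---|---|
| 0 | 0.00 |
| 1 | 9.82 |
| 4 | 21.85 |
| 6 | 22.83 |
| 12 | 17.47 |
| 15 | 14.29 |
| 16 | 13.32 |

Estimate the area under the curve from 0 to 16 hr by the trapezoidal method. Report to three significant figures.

Trapezoidal AUC_0→16:
  [0→1]: (0.00+9.82)/2 × 1 = 4.91
  [1→4]: (9.82+21.85)/2 × 3 = 47.505
  [4→6]: (21.85+22.83)/2 × 2 = 44.68
  [6→12]: (22.83+17.47)/2 × 6 = 120.9
  [12→15]: (17.47+14.29)/2 × 3 = 47.64
  [15→16]: (14.29+13.32)/2 × 1 = 13.805
  Sum = 279.44 mg/L·hr

AUC = 279 mg/L·hr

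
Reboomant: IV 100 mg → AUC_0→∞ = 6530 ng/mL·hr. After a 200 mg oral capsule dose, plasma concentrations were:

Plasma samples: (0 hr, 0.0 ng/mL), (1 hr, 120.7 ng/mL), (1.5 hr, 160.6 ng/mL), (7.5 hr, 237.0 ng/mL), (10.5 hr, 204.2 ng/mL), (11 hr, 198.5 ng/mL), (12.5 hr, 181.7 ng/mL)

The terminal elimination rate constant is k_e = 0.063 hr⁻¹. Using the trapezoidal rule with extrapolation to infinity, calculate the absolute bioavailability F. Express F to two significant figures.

Trapezoidal AUC_0→12.5 (oral capsule):
  [0→1]: (0.0+120.7)/2 × 1 = 60.35
  [1→1.5]: (120.7+160.6)/2 × 0.5 = 70.325
  [1.5→7.5]: (160.6+237.0)/2 × 6 = 1192.8
  [7.5→10.5]: (237.0+204.2)/2 × 3 = 661.8
  [10.5→11]: (204.2+198.5)/2 × 0.5 = 100.675
  [11→12.5]: (198.5+181.7)/2 × 1.5 = 285.15
  Sum = 2371.1 ng/mL·hr
Tail: C_last/k_e = 181.7/0.063 = 2884.127
AUC_0→∞ (oral capsule) = 2371.1 + 2884.127 = 5255.227 ng/mL·hr
F = (AUC_ev/D_ev)/(AUC_iv/D_iv) = (5255.227/200)/(6530/100) = 26.276135/65.3 = 0.4024

F = 0.40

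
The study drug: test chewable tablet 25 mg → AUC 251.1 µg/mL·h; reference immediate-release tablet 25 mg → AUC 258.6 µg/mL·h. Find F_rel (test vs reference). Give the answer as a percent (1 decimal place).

F_rel = (AUC_test/D_test) / (AUC_ref/D_ref)
      = (251.1/25) / (258.6/25)
      = 10.044 / 10.344 = 0.9710 = 97.10%

F_rel = 97.1%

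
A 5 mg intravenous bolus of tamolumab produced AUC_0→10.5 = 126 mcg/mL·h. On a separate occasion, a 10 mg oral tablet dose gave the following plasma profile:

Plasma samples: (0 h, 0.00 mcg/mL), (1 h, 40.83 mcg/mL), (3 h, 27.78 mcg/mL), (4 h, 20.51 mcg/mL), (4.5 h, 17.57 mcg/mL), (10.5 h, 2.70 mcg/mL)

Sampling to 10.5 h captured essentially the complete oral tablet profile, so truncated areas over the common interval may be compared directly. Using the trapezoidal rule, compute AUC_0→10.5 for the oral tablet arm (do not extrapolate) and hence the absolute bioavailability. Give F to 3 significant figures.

Trapezoidal AUC_0→10.5 (oral tablet):
  [0→1]: (0.00+40.83)/2 × 1 = 20.415
  [1→3]: (40.83+27.78)/2 × 2 = 68.61
  [3→4]: (27.78+20.51)/2 × 1 = 24.145
  [4→4.5]: (20.51+17.57)/2 × 0.5 = 9.52
  [4.5→10.5]: (17.57+2.70)/2 × 6 = 60.81
  Sum = 183.5 mcg/mL·h
F = (AUC_ev/D_ev)/(AUC_iv/D_iv) = (183.5/10)/(126/5) = 18.35/25.2 = 0.7282

F = 0.728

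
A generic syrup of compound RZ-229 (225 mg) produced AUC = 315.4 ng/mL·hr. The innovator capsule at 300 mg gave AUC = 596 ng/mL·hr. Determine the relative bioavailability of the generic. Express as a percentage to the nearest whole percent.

F_rel = 71%

F_rel = (AUC_test/D_test) / (AUC_ref/D_ref)
      = (315.4/225) / (596/300)
      = 1.40178 / 1.98667 = 0.7056 = 70.56%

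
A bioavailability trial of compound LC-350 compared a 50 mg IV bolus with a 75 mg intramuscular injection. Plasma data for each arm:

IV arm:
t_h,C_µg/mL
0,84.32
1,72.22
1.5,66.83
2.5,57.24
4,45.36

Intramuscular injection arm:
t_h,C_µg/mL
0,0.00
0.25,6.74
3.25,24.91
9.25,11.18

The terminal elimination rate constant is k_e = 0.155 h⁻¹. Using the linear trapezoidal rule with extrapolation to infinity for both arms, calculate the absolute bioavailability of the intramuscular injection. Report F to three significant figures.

F = 0.280

Trapezoidal AUC_0→4 (IV):
  [0→1]: (84.32+72.22)/2 × 1 = 78.27
  [1→1.5]: (72.22+66.83)/2 × 0.5 = 34.7625
  [1.5→2.5]: (66.83+57.24)/2 × 1 = 62.035
  [2.5→4]: (57.24+45.36)/2 × 1.5 = 76.95
  Sum = 252.0175 µg/mL·h
IV tail: 45.36/0.155 = 292.645; AUC_iv,0→∞ = 252.0175 + 292.645 = 544.6625 µg/mL·h
Trapezoidal AUC_0→9.25 (intramuscular injection):
  [0→0.25]: (0.00+6.74)/2 × 0.25 = 0.8425
  [0.25→3.25]: (6.74+24.91)/2 × 3 = 47.475
  [3.25→9.25]: (24.91+11.18)/2 × 6 = 108.27
  Sum = 156.5875 µg/mL·h
intramuscular injection tail: 11.18/0.155 = 72.129; AUC_ev,0→∞ = 156.5875 + 72.129 = 228.7165 µg/mL·h
F = (AUC_ev/D_ev)/(AUC_iv/D_iv) = (228.7165/75)/(544.6625/50) = 3.04955/10.89325 = 0.2799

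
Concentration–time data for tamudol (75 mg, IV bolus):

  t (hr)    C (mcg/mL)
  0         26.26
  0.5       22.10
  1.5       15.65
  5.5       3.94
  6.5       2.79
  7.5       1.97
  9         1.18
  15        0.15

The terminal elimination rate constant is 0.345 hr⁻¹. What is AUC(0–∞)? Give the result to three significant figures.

AUC = 82.7 mcg/mL·hr

Trapezoidal AUC_0→15:
  [0→0.5]: (26.26+22.10)/2 × 0.5 = 12.09
  [0.5→1.5]: (22.10+15.65)/2 × 1 = 18.875
  [1.5→5.5]: (15.65+3.94)/2 × 4 = 39.18
  [5.5→6.5]: (3.94+2.79)/2 × 1 = 3.365
  [6.5→7.5]: (2.79+1.97)/2 × 1 = 2.38
  [7.5→9]: (1.97+1.18)/2 × 1.5 = 2.3625
  [9→15]: (1.18+0.15)/2 × 6 = 3.99
  Sum = 82.2425 mcg/mL·hr
Extrapolated tail: C_last / k_e = 0.15 / 0.345 = 0.435
AUC_0→∞ = 82.2425 + 0.435 = 82.6775 mcg/mL·hr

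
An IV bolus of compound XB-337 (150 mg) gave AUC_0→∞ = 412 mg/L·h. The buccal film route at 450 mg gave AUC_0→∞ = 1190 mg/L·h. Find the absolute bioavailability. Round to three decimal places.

F = (AUC_ev / D_ev) / (AUC_iv / D_iv)
  = (1190/450) / (412/150)
  = 2.64444 / 2.74667 = 0.9628

F = 0.963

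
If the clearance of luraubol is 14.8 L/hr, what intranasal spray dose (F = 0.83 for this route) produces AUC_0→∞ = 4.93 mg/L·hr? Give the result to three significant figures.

Dose = 87.9 mg

Dose = CL × AUC_0→∞ / F
     = 14.8 × 4.93 / 0.83 = 87.9084 mg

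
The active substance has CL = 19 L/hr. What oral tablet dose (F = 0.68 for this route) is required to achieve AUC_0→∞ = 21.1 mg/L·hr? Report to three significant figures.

Dose = 590 mg

Dose = CL × AUC_0→∞ / F
     = 19 × 21.1 / 0.68 = 589.559 mg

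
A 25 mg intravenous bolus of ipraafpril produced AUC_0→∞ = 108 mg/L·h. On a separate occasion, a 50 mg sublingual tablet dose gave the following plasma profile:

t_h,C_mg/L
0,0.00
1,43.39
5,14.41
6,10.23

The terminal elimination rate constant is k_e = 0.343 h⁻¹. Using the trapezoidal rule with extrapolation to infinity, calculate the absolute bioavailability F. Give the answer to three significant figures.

Trapezoidal AUC_0→6 (sublingual tablet):
  [0→1]: (0.00+43.39)/2 × 1 = 21.695
  [1→5]: (43.39+14.41)/2 × 4 = 115.6
  [5→6]: (14.41+10.23)/2 × 1 = 12.32
  Sum = 149.615 mg/L·h
Tail: C_last/k_e = 10.23/0.343 = 29.825
AUC_0→∞ (sublingual tablet) = 149.615 + 29.825 = 179.44 mg/L·h
F = (AUC_ev/D_ev)/(AUC_iv/D_iv) = (179.44/50)/(108/25) = 3.5888/4.32 = 0.8307

F = 0.831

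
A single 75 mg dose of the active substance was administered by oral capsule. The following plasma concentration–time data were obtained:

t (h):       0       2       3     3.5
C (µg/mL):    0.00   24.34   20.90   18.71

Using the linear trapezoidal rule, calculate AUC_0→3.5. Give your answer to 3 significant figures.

Trapezoidal AUC_0→3.5:
  [0→2]: (0.00+24.34)/2 × 2 = 24.34
  [2→3]: (24.34+20.90)/2 × 1 = 22.62
  [3→3.5]: (20.90+18.71)/2 × 0.5 = 9.9025
  Sum = 56.8625 µg/mL·h

AUC = 56.9 µg/mL·h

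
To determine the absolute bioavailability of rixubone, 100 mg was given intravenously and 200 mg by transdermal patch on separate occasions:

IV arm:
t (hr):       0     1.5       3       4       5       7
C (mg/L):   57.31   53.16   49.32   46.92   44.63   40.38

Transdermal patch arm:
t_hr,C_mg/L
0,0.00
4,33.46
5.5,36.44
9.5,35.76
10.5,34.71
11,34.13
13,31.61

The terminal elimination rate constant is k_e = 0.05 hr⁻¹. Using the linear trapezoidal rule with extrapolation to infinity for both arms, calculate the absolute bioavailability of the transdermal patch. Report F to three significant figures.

F = 0.442

Trapezoidal AUC_0→7 (IV):
  [0→1.5]: (57.31+53.16)/2 × 1.5 = 82.8525
  [1.5→3]: (53.16+49.32)/2 × 1.5 = 76.86
  [3→4]: (49.32+46.92)/2 × 1 = 48.12
  [4→5]: (46.92+44.63)/2 × 1 = 45.775
  [5→7]: (44.63+40.38)/2 × 2 = 85.01
  Sum = 338.6175 mg/L·hr
IV tail: 40.38/0.05 = 807.600; AUC_iv,0→∞ = 338.6175 + 807.600 = 1146.2175 mg/L·hr
Trapezoidal AUC_0→13 (transdermal patch):
  [0→4]: (0.00+33.46)/2 × 4 = 66.92
  [4→5.5]: (33.46+36.44)/2 × 1.5 = 52.425
  [5.5→9.5]: (36.44+35.76)/2 × 4 = 144.4
  [9.5→10.5]: (35.76+34.71)/2 × 1 = 35.235
  [10.5→11]: (34.71+34.13)/2 × 0.5 = 17.21
  [11→13]: (34.13+31.61)/2 × 2 = 65.74
  Sum = 381.93 mg/L·hr
transdermal patch tail: 31.61/0.05 = 632.200; AUC_ev,0→∞ = 381.93 + 632.200 = 1014.13 mg/L·hr
F = (AUC_ev/D_ev)/(AUC_iv/D_iv) = (1014.13/200)/(1146.2175/100) = 5.07065/11.462175 = 0.4424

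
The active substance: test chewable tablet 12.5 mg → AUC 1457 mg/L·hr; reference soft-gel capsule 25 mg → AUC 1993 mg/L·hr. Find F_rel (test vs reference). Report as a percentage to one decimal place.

F_rel = (AUC_test/D_test) / (AUC_ref/D_ref)
      = (1457/12.5) / (1993/25)
      = 116.56 / 79.72 = 1.4621 = 146.21%

F_rel = 146.2%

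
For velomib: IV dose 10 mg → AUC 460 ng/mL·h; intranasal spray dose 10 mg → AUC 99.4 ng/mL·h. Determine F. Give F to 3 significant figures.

F = 0.216

F = (AUC_ev / D_ev) / (AUC_iv / D_iv)
  = (99.4/10) / (460/10)
  = 9.94 / 46 = 0.2161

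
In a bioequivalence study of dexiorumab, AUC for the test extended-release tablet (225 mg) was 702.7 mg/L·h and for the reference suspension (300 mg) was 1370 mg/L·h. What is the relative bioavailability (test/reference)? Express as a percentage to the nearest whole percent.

F_rel = 68%

F_rel = (AUC_test/D_test) / (AUC_ref/D_ref)
      = (702.7/225) / (1370/300)
      = 3.12311 / 4.56667 = 0.6839 = 68.39%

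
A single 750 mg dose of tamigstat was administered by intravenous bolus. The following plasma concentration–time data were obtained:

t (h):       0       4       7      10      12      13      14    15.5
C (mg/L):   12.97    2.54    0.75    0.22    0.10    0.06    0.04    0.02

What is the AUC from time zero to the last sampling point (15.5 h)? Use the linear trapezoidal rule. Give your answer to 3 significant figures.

AUC = 37.9 mg/L·h

Trapezoidal AUC_0→15.5:
  [0→4]: (12.97+2.54)/2 × 4 = 31.02
  [4→7]: (2.54+0.75)/2 × 3 = 4.935
  [7→10]: (0.75+0.22)/2 × 3 = 1.455
  [10→12]: (0.22+0.10)/2 × 2 = 0.32
  [12→13]: (0.10+0.06)/2 × 1 = 0.08
  [13→14]: (0.06+0.04)/2 × 1 = 0.05
  [14→15.5]: (0.04+0.02)/2 × 1.5 = 0.045
  Sum = 37.905 mg/L·h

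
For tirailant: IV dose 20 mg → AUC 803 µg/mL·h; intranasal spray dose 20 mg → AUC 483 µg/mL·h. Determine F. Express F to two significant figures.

F = 0.60

F = (AUC_ev / D_ev) / (AUC_iv / D_iv)
  = (483/20) / (803/20)
  = 24.15 / 40.15 = 0.6015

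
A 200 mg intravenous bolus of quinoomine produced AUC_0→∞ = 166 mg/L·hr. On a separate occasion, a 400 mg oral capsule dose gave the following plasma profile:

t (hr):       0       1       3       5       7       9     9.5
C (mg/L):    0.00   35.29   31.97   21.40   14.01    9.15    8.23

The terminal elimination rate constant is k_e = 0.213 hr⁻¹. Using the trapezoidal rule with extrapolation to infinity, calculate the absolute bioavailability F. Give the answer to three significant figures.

Trapezoidal AUC_0→9.5 (oral capsule):
  [0→1]: (0.00+35.29)/2 × 1 = 17.645
  [1→3]: (35.29+31.97)/2 × 2 = 67.26
  [3→5]: (31.97+21.40)/2 × 2 = 53.37
  [5→7]: (21.40+14.01)/2 × 2 = 35.41
  [7→9]: (14.01+9.15)/2 × 2 = 23.16
  [9→9.5]: (9.15+8.23)/2 × 0.5 = 4.345
  Sum = 201.19 mg/L·hr
Tail: C_last/k_e = 8.23/0.213 = 38.638
AUC_0→∞ (oral capsule) = 201.19 + 38.638 = 239.828 mg/L·hr
F = (AUC_ev/D_ev)/(AUC_iv/D_iv) = (239.828/400)/(166/200) = 0.59957/0.83 = 0.7224

F = 0.722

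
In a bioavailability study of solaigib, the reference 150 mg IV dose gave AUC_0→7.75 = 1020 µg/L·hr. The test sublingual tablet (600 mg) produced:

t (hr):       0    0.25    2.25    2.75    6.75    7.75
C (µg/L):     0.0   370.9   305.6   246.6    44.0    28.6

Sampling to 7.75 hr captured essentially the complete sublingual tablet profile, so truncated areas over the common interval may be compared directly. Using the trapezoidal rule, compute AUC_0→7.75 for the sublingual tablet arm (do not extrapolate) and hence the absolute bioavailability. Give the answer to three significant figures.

F = 0.362

Trapezoidal AUC_0→7.75 (sublingual tablet):
  [0→0.25]: (0.0+370.9)/2 × 0.25 = 46.3625
  [0.25→2.25]: (370.9+305.6)/2 × 2 = 676.5
  [2.25→2.75]: (305.6+246.6)/2 × 0.5 = 138.05
  [2.75→6.75]: (246.6+44.0)/2 × 4 = 581.2
  [6.75→7.75]: (44.0+28.6)/2 × 1 = 36.3
  Sum = 1478.4125 µg/L·hr
F = (AUC_ev/D_ev)/(AUC_iv/D_iv) = (1478.4125/600)/(1020/150) = 2.46402/6.8 = 0.3624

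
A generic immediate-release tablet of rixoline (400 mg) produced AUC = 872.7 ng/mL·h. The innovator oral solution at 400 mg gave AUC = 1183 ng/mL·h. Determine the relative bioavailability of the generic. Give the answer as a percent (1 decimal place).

F_rel = (AUC_test/D_test) / (AUC_ref/D_ref)
      = (872.7/400) / (1183/400)
      = 2.18175 / 2.9575 = 0.7377 = 73.77%

F_rel = 73.8%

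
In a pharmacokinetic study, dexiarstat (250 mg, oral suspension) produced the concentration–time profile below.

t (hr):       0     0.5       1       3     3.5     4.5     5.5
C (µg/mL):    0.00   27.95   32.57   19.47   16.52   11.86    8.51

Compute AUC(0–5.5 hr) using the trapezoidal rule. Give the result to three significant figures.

AUC = 108 µg/mL·hr

Trapezoidal AUC_0→5.5:
  [0→0.5]: (0.00+27.95)/2 × 0.5 = 6.9875
  [0.5→1]: (27.95+32.57)/2 × 0.5 = 15.13
  [1→3]: (32.57+19.47)/2 × 2 = 52.04
  [3→3.5]: (19.47+16.52)/2 × 0.5 = 8.9975
  [3.5→4.5]: (16.52+11.86)/2 × 1 = 14.19
  [4.5→5.5]: (11.86+8.51)/2 × 1 = 10.185
  Sum = 107.53 µg/mL·hr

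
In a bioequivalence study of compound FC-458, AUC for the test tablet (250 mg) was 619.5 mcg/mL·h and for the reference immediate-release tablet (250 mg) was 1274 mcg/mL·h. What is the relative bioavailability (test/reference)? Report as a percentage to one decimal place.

F_rel = (AUC_test/D_test) / (AUC_ref/D_ref)
      = (619.5/250) / (1274/250)
      = 2.478 / 5.096 = 0.4863 = 48.63%

F_rel = 48.6%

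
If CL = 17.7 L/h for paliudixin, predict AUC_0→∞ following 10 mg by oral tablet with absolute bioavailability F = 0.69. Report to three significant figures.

AUC_0→∞ = F × Dose / CL
        = 0.69 × 10 / 17.7 = 0.389831 mg/L·h

AUC = 0.390 mg/L·h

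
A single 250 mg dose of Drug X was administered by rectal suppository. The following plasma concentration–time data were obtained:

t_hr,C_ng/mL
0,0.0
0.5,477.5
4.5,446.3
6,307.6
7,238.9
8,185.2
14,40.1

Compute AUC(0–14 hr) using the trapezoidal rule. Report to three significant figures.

Trapezoidal AUC_0→14:
  [0→0.5]: (0.0+477.5)/2 × 0.5 = 119.375
  [0.5→4.5]: (477.5+446.3)/2 × 4 = 1847.6
  [4.5→6]: (446.3+307.6)/2 × 1.5 = 565.425
  [6→7]: (307.6+238.9)/2 × 1 = 273.25
  [7→8]: (238.9+185.2)/2 × 1 = 212.05
  [8→14]: (185.2+40.1)/2 × 6 = 675.9
  Sum = 3693.6 ng/mL·hr

AUC = 3690 ng/mL·hr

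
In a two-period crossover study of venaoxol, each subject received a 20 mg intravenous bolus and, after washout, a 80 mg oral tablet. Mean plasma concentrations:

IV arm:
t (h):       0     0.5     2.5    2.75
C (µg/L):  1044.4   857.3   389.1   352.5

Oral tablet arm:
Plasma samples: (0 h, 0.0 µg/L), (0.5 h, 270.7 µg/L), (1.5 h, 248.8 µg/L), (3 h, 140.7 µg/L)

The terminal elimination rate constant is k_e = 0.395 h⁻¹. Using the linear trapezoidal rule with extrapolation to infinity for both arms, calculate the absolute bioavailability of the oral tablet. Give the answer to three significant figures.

Trapezoidal AUC_0→2.75 (IV):
  [0→0.5]: (1044.4+857.3)/2 × 0.5 = 475.425
  [0.5→2.5]: (857.3+389.1)/2 × 2 = 1246.4
  [2.5→2.75]: (389.1+352.5)/2 × 0.25 = 92.7
  Sum = 1814.525 µg/L·h
IV tail: 352.5/0.395 = 892.405; AUC_iv,0→∞ = 1814.525 + 892.405 = 2706.93 µg/L·h
Trapezoidal AUC_0→3 (oral tablet):
  [0→0.5]: (0.0+270.7)/2 × 0.5 = 67.675
  [0.5→1.5]: (270.7+248.8)/2 × 1 = 259.75
  [1.5→3]: (248.8+140.7)/2 × 1.5 = 292.125
  Sum = 619.55 µg/L·h
oral tablet tail: 140.7/0.395 = 356.203; AUC_ev,0→∞ = 619.55 + 356.203 = 975.753 µg/L·h
F = (AUC_ev/D_ev)/(AUC_iv/D_iv) = (975.753/80)/(2706.93/20) = 12.1969/135.3465 = 0.0901

F = 0.0901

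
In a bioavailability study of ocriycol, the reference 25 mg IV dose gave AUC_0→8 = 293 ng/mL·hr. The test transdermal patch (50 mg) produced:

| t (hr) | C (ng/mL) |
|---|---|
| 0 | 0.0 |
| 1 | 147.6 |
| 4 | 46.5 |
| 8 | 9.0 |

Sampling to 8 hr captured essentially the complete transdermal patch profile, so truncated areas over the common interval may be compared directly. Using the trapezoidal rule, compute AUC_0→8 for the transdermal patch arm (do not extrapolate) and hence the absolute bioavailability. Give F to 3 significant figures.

Trapezoidal AUC_0→8 (transdermal patch):
  [0→1]: (0.0+147.6)/2 × 1 = 73.8
  [1→4]: (147.6+46.5)/2 × 3 = 291.15
  [4→8]: (46.5+9.0)/2 × 4 = 111.0
  Sum = 475.95 ng/mL·hr
F = (AUC_ev/D_ev)/(AUC_iv/D_iv) = (475.95/50)/(293/25) = 9.519/11.72 = 0.8122

F = 0.812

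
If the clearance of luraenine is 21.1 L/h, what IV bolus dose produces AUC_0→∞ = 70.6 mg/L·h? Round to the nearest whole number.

Dose_iv = CL × AUC_0→∞
     = 21.1 × 70.6 = 1489.66 mg

Dose = 1490 mg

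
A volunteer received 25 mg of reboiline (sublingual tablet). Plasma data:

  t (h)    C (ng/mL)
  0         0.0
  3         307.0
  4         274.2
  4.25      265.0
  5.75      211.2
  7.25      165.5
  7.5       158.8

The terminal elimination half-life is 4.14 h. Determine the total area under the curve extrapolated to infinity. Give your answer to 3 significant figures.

AUC = 2450 ng/mL·h

Trapezoidal AUC_0→7.5:
  [0→3]: (0.0+307.0)/2 × 3 = 460.5
  [3→4]: (307.0+274.2)/2 × 1 = 290.6
  [4→4.25]: (274.2+265.0)/2 × 0.25 = 67.4
  [4.25→5.75]: (265.0+211.2)/2 × 1.5 = 357.15
  [5.75→7.25]: (211.2+165.5)/2 × 1.5 = 282.525
  [7.25→7.5]: (165.5+158.8)/2 × 0.25 = 40.5375
  Sum = 1498.7125 ng/mL·h
k_e = ln2 / t½ = 0.693147 / 4.14 = 0.1674 h^-1
Extrapolated tail: C_last / k_e = 158.8 / 0.1674 = 948.626
AUC_0→∞ = 1498.7125 + 948.626 = 2447.3385 ng/mL·h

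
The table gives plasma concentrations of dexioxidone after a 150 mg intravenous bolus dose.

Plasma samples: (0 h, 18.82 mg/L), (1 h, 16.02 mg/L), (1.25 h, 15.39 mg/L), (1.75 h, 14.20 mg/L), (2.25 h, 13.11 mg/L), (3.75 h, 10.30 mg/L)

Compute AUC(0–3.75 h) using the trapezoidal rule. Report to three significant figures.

AUC = 53.1 mg/L·h

Trapezoidal AUC_0→3.75:
  [0→1]: (18.82+16.02)/2 × 1 = 17.42
  [1→1.25]: (16.02+15.39)/2 × 0.25 = 3.92625
  [1.25→1.75]: (15.39+14.20)/2 × 0.5 = 7.3975
  [1.75→2.25]: (14.20+13.11)/2 × 0.5 = 6.8275
  [2.25→3.75]: (13.11+10.30)/2 × 1.5 = 17.5575
  Sum = 53.12875 mg/L·h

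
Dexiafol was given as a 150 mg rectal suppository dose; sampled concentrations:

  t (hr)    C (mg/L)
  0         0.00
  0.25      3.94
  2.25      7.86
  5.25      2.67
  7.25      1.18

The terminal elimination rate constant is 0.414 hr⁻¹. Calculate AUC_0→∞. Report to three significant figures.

AUC = 34.8 mg/L·hr

Trapezoidal AUC_0→7.25:
  [0→0.25]: (0.00+3.94)/2 × 0.25 = 0.4925
  [0.25→2.25]: (3.94+7.86)/2 × 2 = 11.8
  [2.25→5.25]: (7.86+2.67)/2 × 3 = 15.795
  [5.25→7.25]: (2.67+1.18)/2 × 2 = 3.85
  Sum = 31.9375 mg/L·hr
Extrapolated tail: C_last / k_e = 1.18 / 0.414 = 2.850
AUC_0→∞ = 31.9375 + 2.850 = 34.7875 mg/L·hr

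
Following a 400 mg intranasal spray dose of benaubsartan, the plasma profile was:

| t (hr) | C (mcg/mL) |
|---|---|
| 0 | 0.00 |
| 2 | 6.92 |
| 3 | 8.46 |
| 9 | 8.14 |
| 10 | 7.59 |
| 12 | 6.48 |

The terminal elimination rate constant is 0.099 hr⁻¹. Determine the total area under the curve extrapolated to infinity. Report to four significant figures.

Trapezoidal AUC_0→12:
  [0→2]: (0.00+6.92)/2 × 2 = 6.92
  [2→3]: (6.92+8.46)/2 × 1 = 7.69
  [3→9]: (8.46+8.14)/2 × 6 = 49.8
  [9→10]: (8.14+7.59)/2 × 1 = 7.865
  [10→12]: (7.59+6.48)/2 × 2 = 14.07
  Sum = 86.345 mcg/mL·hr
Extrapolated tail: C_last / k_e = 6.48 / 0.099 = 65.455
AUC_0→∞ = 86.345 + 65.455 = 151.8 mcg/mL·hr

AUC = 151.8 mcg/mL·hr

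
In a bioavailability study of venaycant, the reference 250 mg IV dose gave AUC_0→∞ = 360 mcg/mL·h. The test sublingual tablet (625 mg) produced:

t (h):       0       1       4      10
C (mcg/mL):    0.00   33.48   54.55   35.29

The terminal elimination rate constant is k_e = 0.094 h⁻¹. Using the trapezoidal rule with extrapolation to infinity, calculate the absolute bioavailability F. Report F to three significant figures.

Trapezoidal AUC_0→10 (sublingual tablet):
  [0→1]: (0.00+33.48)/2 × 1 = 16.74
  [1→4]: (33.48+54.55)/2 × 3 = 132.045
  [4→10]: (54.55+35.29)/2 × 6 = 269.52
  Sum = 418.305 mcg/mL·h
Tail: C_last/k_e = 35.29/0.094 = 375.426
AUC_0→∞ (sublingual tablet) = 418.305 + 375.426 = 793.731 mcg/mL·h
F = (AUC_ev/D_ev)/(AUC_iv/D_iv) = (793.731/625)/(360/250) = 1.2699696/1.44 = 0.8819

F = 0.882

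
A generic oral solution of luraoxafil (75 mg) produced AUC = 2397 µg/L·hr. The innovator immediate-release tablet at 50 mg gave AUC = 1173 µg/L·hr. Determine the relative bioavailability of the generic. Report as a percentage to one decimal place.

F_rel = 136.2%

F_rel = (AUC_test/D_test) / (AUC_ref/D_ref)
      = (2397/75) / (1173/50)
      = 31.96 / 23.46 = 1.3623 = 136.23%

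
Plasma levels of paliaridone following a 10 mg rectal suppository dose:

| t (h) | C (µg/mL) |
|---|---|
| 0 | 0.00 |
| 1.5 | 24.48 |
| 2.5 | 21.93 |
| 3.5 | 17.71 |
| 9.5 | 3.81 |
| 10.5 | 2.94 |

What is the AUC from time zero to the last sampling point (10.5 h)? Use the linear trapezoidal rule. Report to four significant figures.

AUC = 129.3 µg/mL·h

Trapezoidal AUC_0→10.5:
  [0→1.5]: (0.00+24.48)/2 × 1.5 = 18.36
  [1.5→2.5]: (24.48+21.93)/2 × 1 = 23.205
  [2.5→3.5]: (21.93+17.71)/2 × 1 = 19.82
  [3.5→9.5]: (17.71+3.81)/2 × 6 = 64.56
  [9.5→10.5]: (3.81+2.94)/2 × 1 = 3.375
  Sum = 129.32 µg/mL·h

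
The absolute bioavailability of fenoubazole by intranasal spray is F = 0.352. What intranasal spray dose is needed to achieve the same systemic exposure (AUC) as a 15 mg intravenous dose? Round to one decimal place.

For equal systemic exposure: F × D_ev = D_iv
D_ev = D_iv / F = 15 / 0.352 = 42.6136 mg

D_intranasal = 42.6 mg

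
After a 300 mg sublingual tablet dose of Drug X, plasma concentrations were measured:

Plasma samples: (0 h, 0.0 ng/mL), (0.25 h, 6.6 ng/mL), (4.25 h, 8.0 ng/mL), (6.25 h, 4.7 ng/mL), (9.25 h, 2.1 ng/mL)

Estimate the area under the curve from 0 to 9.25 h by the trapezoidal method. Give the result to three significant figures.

AUC = 52.9 ng/mL·h

Trapezoidal AUC_0→9.25:
  [0→0.25]: (0.0+6.6)/2 × 0.25 = 0.825
  [0.25→4.25]: (6.6+8.0)/2 × 4 = 29.2
  [4.25→6.25]: (8.0+4.7)/2 × 2 = 12.7
  [6.25→9.25]: (4.7+2.1)/2 × 3 = 10.2
  Sum = 52.925 ng/mL·h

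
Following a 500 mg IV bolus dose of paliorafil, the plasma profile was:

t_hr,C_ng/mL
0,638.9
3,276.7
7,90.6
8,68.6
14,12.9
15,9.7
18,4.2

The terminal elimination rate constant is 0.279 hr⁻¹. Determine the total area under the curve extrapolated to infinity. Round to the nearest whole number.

AUC = 2479 ng/mL·hr

Trapezoidal AUC_0→18:
  [0→3]: (638.9+276.7)/2 × 3 = 1373.4
  [3→7]: (276.7+90.6)/2 × 4 = 734.6
  [7→8]: (90.6+68.6)/2 × 1 = 79.6
  [8→14]: (68.6+12.9)/2 × 6 = 244.5
  [14→15]: (12.9+9.7)/2 × 1 = 11.3
  [15→18]: (9.7+4.2)/2 × 3 = 20.85
  Sum = 2464.25 ng/mL·hr
Extrapolated tail: C_last / k_e = 4.2 / 0.279 = 15.054
AUC_0→∞ = 2464.25 + 15.054 = 2479.304 ng/mL·hr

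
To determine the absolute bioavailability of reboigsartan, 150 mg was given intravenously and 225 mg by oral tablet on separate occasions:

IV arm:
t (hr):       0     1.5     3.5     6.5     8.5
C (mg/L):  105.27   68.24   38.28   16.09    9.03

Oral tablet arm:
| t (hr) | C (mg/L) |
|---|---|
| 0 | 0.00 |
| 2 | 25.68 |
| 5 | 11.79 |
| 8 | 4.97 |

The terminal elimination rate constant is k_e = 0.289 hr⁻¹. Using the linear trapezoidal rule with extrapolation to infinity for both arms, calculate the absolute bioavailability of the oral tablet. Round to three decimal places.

Trapezoidal AUC_0→8.5 (IV):
  [0→1.5]: (105.27+68.24)/2 × 1.5 = 130.1325
  [1.5→3.5]: (68.24+38.28)/2 × 2 = 106.52
  [3.5→6.5]: (38.28+16.09)/2 × 3 = 81.555
  [6.5→8.5]: (16.09+9.03)/2 × 2 = 25.12
  Sum = 343.3275 mg/L·hr
IV tail: 9.03/0.289 = 31.246; AUC_iv,0→∞ = 343.3275 + 31.246 = 374.5735 mg/L·hr
Trapezoidal AUC_0→8 (oral tablet):
  [0→2]: (0.00+25.68)/2 × 2 = 25.68
  [2→5]: (25.68+11.79)/2 × 3 = 56.205
  [5→8]: (11.79+4.97)/2 × 3 = 25.14
  Sum = 107.025 mg/L·hr
oral tablet tail: 4.97/0.289 = 17.197; AUC_ev,0→∞ = 107.025 + 17.197 = 124.222 mg/L·hr
F = (AUC_ev/D_ev)/(AUC_iv/D_iv) = (124.222/225)/(374.5735/150) = 0.552098/2.49716 = 0.2211

F = 0.221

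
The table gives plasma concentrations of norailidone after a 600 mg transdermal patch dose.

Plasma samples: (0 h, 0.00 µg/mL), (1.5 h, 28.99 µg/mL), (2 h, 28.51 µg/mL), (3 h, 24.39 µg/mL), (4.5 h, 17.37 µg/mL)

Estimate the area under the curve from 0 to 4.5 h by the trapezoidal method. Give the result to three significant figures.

Trapezoidal AUC_0→4.5:
  [0→1.5]: (0.00+28.99)/2 × 1.5 = 21.7425
  [1.5→2]: (28.99+28.51)/2 × 0.5 = 14.375
  [2→3]: (28.51+24.39)/2 × 1 = 26.45
  [3→4.5]: (24.39+17.37)/2 × 1.5 = 31.32
  Sum = 93.8875 µg/mL·h

AUC = 93.9 µg/mL·h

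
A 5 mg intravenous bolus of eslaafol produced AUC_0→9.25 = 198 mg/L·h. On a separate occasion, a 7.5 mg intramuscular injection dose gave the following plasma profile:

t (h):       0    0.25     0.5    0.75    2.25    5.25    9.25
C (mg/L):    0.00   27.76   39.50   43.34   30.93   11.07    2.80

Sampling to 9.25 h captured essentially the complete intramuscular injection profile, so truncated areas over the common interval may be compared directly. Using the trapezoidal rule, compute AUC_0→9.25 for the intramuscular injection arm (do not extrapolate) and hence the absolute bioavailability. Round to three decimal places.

F = 0.568

Trapezoidal AUC_0→9.25 (intramuscular injection):
  [0→0.25]: (0.00+27.76)/2 × 0.25 = 3.47
  [0.25→0.5]: (27.76+39.50)/2 × 0.25 = 8.4075
  [0.5→0.75]: (39.50+43.34)/2 × 0.25 = 10.355
  [0.75→2.25]: (43.34+30.93)/2 × 1.5 = 55.7025
  [2.25→5.25]: (30.93+11.07)/2 × 3 = 63.0
  [5.25→9.25]: (11.07+2.80)/2 × 4 = 27.74
  Sum = 168.675 mg/L·h
F = (AUC_ev/D_ev)/(AUC_iv/D_iv) = (168.675/7.5)/(198/5) = 22.49/39.6 = 0.5679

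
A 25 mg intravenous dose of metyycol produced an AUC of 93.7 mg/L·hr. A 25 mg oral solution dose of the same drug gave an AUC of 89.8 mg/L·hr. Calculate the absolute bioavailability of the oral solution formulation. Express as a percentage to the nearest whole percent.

F = 96%

F = (AUC_ev / D_ev) / (AUC_iv / D_iv)
  = (89.8/25) / (93.7/25)
  = 3.592 / 3.748 = 0.9584
  = 95.84%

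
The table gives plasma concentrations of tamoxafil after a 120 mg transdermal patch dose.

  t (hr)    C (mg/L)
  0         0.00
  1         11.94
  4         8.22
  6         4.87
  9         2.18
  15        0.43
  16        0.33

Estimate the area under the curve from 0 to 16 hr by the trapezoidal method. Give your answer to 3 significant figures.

AUC = 68.1 mg/L·hr

Trapezoidal AUC_0→16:
  [0→1]: (0.00+11.94)/2 × 1 = 5.97
  [1→4]: (11.94+8.22)/2 × 3 = 30.24
  [4→6]: (8.22+4.87)/2 × 2 = 13.09
  [6→9]: (4.87+2.18)/2 × 3 = 10.575
  [9→15]: (2.18+0.43)/2 × 6 = 7.83
  [15→16]: (0.43+0.33)/2 × 1 = 0.38
  Sum = 68.085 mg/L·hr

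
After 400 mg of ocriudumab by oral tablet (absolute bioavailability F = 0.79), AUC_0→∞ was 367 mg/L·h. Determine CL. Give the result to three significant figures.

CL = 0.861 L/h

CL = F × Dose / AUC_0→∞
   = 0.79 × 400 / 367 = 0.861035 L/h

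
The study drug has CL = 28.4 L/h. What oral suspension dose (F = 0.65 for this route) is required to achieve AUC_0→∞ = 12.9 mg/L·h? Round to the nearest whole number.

Dose = CL × AUC_0→∞ / F
     = 28.4 × 12.9 / 0.65 = 563.631 mg

Dose = 564 mg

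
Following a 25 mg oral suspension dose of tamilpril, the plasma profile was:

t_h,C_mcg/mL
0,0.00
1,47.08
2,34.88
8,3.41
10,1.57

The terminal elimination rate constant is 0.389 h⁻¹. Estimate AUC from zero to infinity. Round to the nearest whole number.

Trapezoidal AUC_0→10:
  [0→1]: (0.00+47.08)/2 × 1 = 23.54
  [1→2]: (47.08+34.88)/2 × 1 = 40.98
  [2→8]: (34.88+3.41)/2 × 6 = 114.87
  [8→10]: (3.41+1.57)/2 × 2 = 4.98
  Sum = 184.37 mcg/mL·h
Extrapolated tail: C_last / k_e = 1.57 / 0.389 = 4.036
AUC_0→∞ = 184.37 + 4.036 = 188.406 mcg/mL·h

AUC = 188 mcg/mL·h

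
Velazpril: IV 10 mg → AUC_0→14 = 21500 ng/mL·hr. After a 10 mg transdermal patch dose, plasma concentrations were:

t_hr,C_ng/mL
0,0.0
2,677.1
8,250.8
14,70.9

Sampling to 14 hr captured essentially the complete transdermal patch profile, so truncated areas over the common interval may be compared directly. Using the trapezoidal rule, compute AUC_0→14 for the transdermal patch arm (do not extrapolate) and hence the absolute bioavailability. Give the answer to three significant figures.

F = 0.206

Trapezoidal AUC_0→14 (transdermal patch):
  [0→2]: (0.0+677.1)/2 × 2 = 677.1
  [2→8]: (677.1+250.8)/2 × 6 = 2783.7
  [8→14]: (250.8+70.9)/2 × 6 = 965.1
  Sum = 4425.9 ng/mL·hr
F = (AUC_ev/D_ev)/(AUC_iv/D_iv) = (4425.9/10)/(21500/10) = 442.59/2150 = 0.2059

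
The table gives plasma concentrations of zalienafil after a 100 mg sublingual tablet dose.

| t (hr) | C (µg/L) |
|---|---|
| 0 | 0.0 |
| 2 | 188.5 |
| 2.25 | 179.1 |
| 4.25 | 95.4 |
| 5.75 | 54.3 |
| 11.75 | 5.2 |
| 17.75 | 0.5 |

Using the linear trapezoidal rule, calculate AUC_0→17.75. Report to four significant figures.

AUC = 816.8 µg/L·hr

Trapezoidal AUC_0→17.75:
  [0→2]: (0.0+188.5)/2 × 2 = 188.5
  [2→2.25]: (188.5+179.1)/2 × 0.25 = 45.95
  [2.25→4.25]: (179.1+95.4)/2 × 2 = 274.5
  [4.25→5.75]: (95.4+54.3)/2 × 1.5 = 112.275
  [5.75→11.75]: (54.3+5.2)/2 × 6 = 178.5
  [11.75→17.75]: (5.2+0.5)/2 × 6 = 17.1
  Sum = 816.825 µg/L·hr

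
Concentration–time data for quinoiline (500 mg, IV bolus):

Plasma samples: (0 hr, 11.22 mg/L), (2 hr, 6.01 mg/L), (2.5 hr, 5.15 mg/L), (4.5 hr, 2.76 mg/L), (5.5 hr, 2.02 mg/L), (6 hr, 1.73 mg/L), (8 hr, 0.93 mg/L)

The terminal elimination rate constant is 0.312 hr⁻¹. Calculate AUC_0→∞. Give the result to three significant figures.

AUC = 36.9 mg/L·hr

Trapezoidal AUC_0→8:
  [0→2]: (11.22+6.01)/2 × 2 = 17.23
  [2→2.5]: (6.01+5.15)/2 × 0.5 = 2.79
  [2.5→4.5]: (5.15+2.76)/2 × 2 = 7.91
  [4.5→5.5]: (2.76+2.02)/2 × 1 = 2.39
  [5.5→6]: (2.02+1.73)/2 × 0.5 = 0.9375
  [6→8]: (1.73+0.93)/2 × 2 = 2.66
  Sum = 33.9175 mg/L·hr
Extrapolated tail: C_last / k_e = 0.93 / 0.312 = 2.981
AUC_0→∞ = 33.9175 + 2.981 = 36.8985 mg/L·hr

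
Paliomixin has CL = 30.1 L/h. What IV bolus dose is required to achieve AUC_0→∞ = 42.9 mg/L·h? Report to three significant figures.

Dose = 1290 mg

Dose_iv = CL × AUC_0→∞
     = 30.1 × 42.9 = 1291.29 mg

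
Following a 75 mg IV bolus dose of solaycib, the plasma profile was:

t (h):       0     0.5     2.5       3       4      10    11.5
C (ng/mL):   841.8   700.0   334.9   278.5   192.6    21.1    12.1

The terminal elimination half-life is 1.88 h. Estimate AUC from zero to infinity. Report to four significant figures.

AUC = 2508 ng/mL·h

Trapezoidal AUC_0→11.5:
  [0→0.5]: (841.8+700.0)/2 × 0.5 = 385.45
  [0.5→2.5]: (700.0+334.9)/2 × 2 = 1034.9
  [2.5→3]: (334.9+278.5)/2 × 0.5 = 153.35
  [3→4]: (278.5+192.6)/2 × 1 = 235.55
  [4→10]: (192.6+21.1)/2 × 6 = 641.1
  [10→11.5]: (21.1+12.1)/2 × 1.5 = 24.9
  Sum = 2475.25 ng/mL·h
k_e = ln2 / t½ = 0.693147 / 1.88 = 0.3687 h^-1
Extrapolated tail: C_last / k_e = 12.1 / 0.3687 = 32.818
AUC_0→∞ = 2475.25 + 32.818 = 2508.068 ng/mL·h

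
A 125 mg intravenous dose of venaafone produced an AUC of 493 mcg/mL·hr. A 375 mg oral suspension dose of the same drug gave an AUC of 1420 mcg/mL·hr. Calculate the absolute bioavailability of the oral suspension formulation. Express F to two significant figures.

F = (AUC_ev / D_ev) / (AUC_iv / D_iv)
  = (1420/375) / (493/125)
  = 3.78667 / 3.944 = 0.9601

F = 0.96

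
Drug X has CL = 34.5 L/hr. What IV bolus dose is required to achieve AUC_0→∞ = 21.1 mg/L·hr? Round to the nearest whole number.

Dose = 728 mg

Dose_iv = CL × AUC_0→∞
     = 34.5 × 21.1 = 727.95 mg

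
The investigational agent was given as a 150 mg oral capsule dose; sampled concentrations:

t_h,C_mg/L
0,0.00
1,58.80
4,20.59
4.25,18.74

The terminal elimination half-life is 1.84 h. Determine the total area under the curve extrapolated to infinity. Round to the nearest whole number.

AUC = 203 mg/L·h

Trapezoidal AUC_0→4.25:
  [0→1]: (0.00+58.80)/2 × 1 = 29.4
  [1→4]: (58.80+20.59)/2 × 3 = 119.085
  [4→4.25]: (20.59+18.74)/2 × 0.25 = 4.91625
  Sum = 153.40125 mg/L·h
k_e = ln2 / t½ = 0.693147 / 1.84 = 0.3767 h^-1
Extrapolated tail: C_last / k_e = 18.74 / 0.3767 = 49.748
AUC_0→∞ = 153.40125 + 49.748 = 203.14925 mg/L·h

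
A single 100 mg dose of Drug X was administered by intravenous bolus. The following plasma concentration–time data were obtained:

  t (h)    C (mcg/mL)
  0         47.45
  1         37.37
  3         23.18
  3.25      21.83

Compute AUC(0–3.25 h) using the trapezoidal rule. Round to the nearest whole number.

Trapezoidal AUC_0→3.25:
  [0→1]: (47.45+37.37)/2 × 1 = 42.41
  [1→3]: (37.37+23.18)/2 × 2 = 60.55
  [3→3.25]: (23.18+21.83)/2 × 0.25 = 5.62625
  Sum = 108.58625 mcg/mL·h

AUC = 109 mcg/mL·h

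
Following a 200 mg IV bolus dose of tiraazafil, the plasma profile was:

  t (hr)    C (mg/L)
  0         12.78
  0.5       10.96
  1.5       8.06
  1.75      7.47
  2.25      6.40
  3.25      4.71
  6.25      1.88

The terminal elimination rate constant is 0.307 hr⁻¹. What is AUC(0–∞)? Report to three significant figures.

AUC = 42.4 mg/L·hr

Trapezoidal AUC_0→6.25:
  [0→0.5]: (12.78+10.96)/2 × 0.5 = 5.935
  [0.5→1.5]: (10.96+8.06)/2 × 1 = 9.51
  [1.5→1.75]: (8.06+7.47)/2 × 0.25 = 1.94125
  [1.75→2.25]: (7.47+6.40)/2 × 0.5 = 3.4675
  [2.25→3.25]: (6.40+4.71)/2 × 1 = 5.555
  [3.25→6.25]: (4.71+1.88)/2 × 3 = 9.885
  Sum = 36.29375 mg/L·hr
Extrapolated tail: C_last / k_e = 1.88 / 0.307 = 6.124
AUC_0→∞ = 36.29375 + 6.124 = 42.41775 mg/L·hr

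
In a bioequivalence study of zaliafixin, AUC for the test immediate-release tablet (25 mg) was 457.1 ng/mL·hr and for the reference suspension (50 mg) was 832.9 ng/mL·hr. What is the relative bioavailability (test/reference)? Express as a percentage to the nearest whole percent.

F_rel = 110%

F_rel = (AUC_test/D_test) / (AUC_ref/D_ref)
      = (457.1/25) / (832.9/50)
      = 18.284 / 16.658 = 1.0976 = 109.76%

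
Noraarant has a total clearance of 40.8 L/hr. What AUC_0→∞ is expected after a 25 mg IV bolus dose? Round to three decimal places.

AUC = 0.613 mg/L·hr

AUC_0→∞ = Dose_iv / CL
        = 25 / 40.8 = 0.612745 mg/L·hr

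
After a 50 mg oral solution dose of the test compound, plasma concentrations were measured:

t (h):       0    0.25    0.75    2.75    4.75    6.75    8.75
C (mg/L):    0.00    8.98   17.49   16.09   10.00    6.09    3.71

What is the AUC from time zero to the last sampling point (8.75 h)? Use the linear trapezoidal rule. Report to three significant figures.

Trapezoidal AUC_0→8.75:
  [0→0.25]: (0.00+8.98)/2 × 0.25 = 1.1225
  [0.25→0.75]: (8.98+17.49)/2 × 0.5 = 6.6175
  [0.75→2.75]: (17.49+16.09)/2 × 2 = 33.58
  [2.75→4.75]: (16.09+10.00)/2 × 2 = 26.09
  [4.75→6.75]: (10.00+6.09)/2 × 2 = 16.09
  [6.75→8.75]: (6.09+3.71)/2 × 2 = 9.8
  Sum = 93.3 mg/L·h

AUC = 93.3 mg/L·h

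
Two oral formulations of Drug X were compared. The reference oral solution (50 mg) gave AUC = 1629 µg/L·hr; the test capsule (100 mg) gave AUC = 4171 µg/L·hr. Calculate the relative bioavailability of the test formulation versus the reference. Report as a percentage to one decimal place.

F_rel = (AUC_test/D_test) / (AUC_ref/D_ref)
      = (4171/100) / (1629/50)
      = 41.71 / 32.58 = 1.2802 = 128.02%

F_rel = 128.0%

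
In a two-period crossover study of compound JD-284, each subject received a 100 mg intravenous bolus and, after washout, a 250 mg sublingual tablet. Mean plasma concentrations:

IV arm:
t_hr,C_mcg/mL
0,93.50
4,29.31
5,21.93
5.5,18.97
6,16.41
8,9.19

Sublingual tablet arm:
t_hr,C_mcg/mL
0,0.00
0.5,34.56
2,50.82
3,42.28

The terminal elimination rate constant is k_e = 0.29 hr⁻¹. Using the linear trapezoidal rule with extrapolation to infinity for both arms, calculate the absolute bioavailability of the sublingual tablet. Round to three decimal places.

Trapezoidal AUC_0→8 (IV):
  [0→4]: (93.50+29.31)/2 × 4 = 245.62
  [4→5]: (29.31+21.93)/2 × 1 = 25.62
  [5→5.5]: (21.93+18.97)/2 × 0.5 = 10.225
  [5.5→6]: (18.97+16.41)/2 × 0.5 = 8.845
  [6→8]: (16.41+9.19)/2 × 2 = 25.6
  Sum = 315.91 mcg/mL·hr
IV tail: 9.19/0.29 = 31.690; AUC_iv,0→∞ = 315.91 + 31.690 = 347.6 mcg/mL·hr
Trapezoidal AUC_0→3 (sublingual tablet):
  [0→0.5]: (0.00+34.56)/2 × 0.5 = 8.64
  [0.5→2]: (34.56+50.82)/2 × 1.5 = 64.035
  [2→3]: (50.82+42.28)/2 × 1 = 46.55
  Sum = 119.225 mcg/mL·hr
sublingual tablet tail: 42.28/0.29 = 145.793; AUC_ev,0→∞ = 119.225 + 145.793 = 265.018 mcg/mL·hr
F = (AUC_ev/D_ev)/(AUC_iv/D_iv) = (265.018/250)/(347.6/100) = 1.060072/3.476 = 0.3050

F = 0.305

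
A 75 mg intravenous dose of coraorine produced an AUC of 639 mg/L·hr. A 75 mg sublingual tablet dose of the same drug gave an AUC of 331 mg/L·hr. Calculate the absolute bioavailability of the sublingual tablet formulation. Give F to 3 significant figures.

F = 0.518

F = (AUC_ev / D_ev) / (AUC_iv / D_iv)
  = (331/75) / (639/75)
  = 4.41333 / 8.52 = 0.5180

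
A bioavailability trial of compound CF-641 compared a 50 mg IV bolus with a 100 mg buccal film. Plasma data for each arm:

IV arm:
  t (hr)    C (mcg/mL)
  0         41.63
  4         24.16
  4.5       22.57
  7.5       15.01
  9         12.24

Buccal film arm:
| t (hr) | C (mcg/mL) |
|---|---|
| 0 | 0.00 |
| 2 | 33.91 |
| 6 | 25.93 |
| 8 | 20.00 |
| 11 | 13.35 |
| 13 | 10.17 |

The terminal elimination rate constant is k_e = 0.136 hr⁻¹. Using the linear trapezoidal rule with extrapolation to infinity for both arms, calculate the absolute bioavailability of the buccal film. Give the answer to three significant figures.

F = 0.561

Trapezoidal AUC_0→9 (IV):
  [0→4]: (41.63+24.16)/2 × 4 = 131.58
  [4→4.5]: (24.16+22.57)/2 × 0.5 = 11.6825
  [4.5→7.5]: (22.57+15.01)/2 × 3 = 56.37
  [7.5→9]: (15.01+12.24)/2 × 1.5 = 20.4375
  Sum = 220.07 mcg/mL·hr
IV tail: 12.24/0.136 = 90.000; AUC_iv,0→∞ = 220.07 + 90.000 = 310.07 mcg/mL·hr
Trapezoidal AUC_0→13 (buccal film):
  [0→2]: (0.00+33.91)/2 × 2 = 33.91
  [2→6]: (33.91+25.93)/2 × 4 = 119.68
  [6→8]: (25.93+20.00)/2 × 2 = 45.93
  [8→11]: (20.00+13.35)/2 × 3 = 50.025
  [11→13]: (13.35+10.17)/2 × 2 = 23.52
  Sum = 273.065 mcg/mL·hr
buccal film tail: 10.17/0.136 = 74.779; AUC_ev,0→∞ = 273.065 + 74.779 = 347.844 mcg/mL·hr
F = (AUC_ev/D_ev)/(AUC_iv/D_iv) = (347.844/100)/(310.07/50) = 3.47844/6.2014 = 0.5609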